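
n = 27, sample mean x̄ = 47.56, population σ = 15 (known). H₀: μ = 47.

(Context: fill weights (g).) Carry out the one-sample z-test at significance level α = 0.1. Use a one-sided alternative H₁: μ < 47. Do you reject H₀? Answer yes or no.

SE = σ/√n = 15/√27 = 2.8868
z = (x̄−μ₀)/SE = (47.56−47)/2.8868 = 0.1940
p-value (one-sided, H₁ less) = 0.57691
At α=0.1: p ≥ α → fail to reject H₀

reject H₀: no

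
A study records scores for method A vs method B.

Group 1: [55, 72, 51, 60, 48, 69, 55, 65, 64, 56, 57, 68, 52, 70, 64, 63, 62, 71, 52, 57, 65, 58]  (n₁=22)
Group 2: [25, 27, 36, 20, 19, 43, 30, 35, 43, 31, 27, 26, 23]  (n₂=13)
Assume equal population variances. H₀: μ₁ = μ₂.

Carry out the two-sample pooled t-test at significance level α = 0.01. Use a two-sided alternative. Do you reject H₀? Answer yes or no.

reject H₀: yes

x̄₁=60.636, s₁=7.027, n₁=22
x̄₂=29.615, s₂=7.784, n₂=13
s_p² = [21·7.027² + 12·7.784²]/33 = 53.4596
SE = √(s_p²·(1/22+1/13)) = 2.5578
t = (60.636−29.615)/2.5578 = 12.1281
df = 33
p-value (two-sided) = 0.00000
At α=0.01: p < α → reject H₀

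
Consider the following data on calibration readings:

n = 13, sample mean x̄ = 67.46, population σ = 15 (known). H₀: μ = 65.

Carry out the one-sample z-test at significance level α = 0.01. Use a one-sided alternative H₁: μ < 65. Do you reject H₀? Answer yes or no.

reject H₀: no

SE = σ/√n = 15/√13 = 4.1603
z = (x̄−μ₀)/SE = (67.46−65)/4.1603 = 0.5913
p-value (one-sided, H₁ less) = 0.72284
At α=0.01: p ≥ α → fail to reject H₀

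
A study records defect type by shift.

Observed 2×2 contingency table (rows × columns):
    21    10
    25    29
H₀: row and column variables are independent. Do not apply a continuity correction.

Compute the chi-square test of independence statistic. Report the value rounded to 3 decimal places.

test statistic = 3.648

Row totals [31, 54], col totals [46, 39], n=85
χ² = (21−16.78)²/16.78 + (10−14.22)²/14.22 + (25−29.22)²/29.22 + (29−24.78)²/24.78 = 3.6478
df = 1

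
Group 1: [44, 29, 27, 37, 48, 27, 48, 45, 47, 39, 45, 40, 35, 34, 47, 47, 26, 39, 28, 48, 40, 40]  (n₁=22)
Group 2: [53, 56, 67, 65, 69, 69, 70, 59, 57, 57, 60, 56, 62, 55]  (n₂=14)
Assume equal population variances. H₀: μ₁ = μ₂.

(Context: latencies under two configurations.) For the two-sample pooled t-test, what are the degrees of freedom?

degrees of freedom = 34

df = n₁ + n₂ − 2 = 22 + 14 − 2 = 34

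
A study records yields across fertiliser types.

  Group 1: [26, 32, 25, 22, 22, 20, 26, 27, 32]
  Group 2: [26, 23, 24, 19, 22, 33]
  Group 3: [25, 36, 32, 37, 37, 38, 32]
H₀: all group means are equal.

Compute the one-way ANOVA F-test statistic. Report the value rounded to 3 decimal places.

Group means [25.78, 24.50, 33.86], grand mean 28.000
SSB = Σnᵢ(x̄ᵢ−x̄)² = 358.087; SSW = ΣΣ(x−x̄ᵢ)² = 381.913
MSB = 358.087/2 = 179.0437; MSW = 381.913/19 = 20.1007
F = MSB/MSW = 8.9073
df = (2, 19)

test statistic = 8.907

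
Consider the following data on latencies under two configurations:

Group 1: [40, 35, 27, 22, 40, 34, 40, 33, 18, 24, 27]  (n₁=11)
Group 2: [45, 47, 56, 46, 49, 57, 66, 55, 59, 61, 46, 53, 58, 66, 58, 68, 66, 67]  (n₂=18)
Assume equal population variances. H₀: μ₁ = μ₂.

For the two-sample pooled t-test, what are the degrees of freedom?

degrees of freedom = 27

df = n₁ + n₂ − 2 = 11 + 18 − 2 = 27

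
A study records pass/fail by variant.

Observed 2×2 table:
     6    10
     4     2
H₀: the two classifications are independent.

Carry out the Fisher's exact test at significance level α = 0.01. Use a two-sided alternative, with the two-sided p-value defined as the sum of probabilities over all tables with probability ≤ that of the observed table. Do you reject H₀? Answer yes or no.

reject H₀: no

Margins: r₁=16, r₂=6, c₁=10, c₂=12, n=22
p_obs = C(16,6)·C(6,4)/C(22,10); sum pmf over tables with pmf ≤ p_obs
p-value (two-sided) = 0.34763
At α=0.01: p ≥ α → fail to reject H₀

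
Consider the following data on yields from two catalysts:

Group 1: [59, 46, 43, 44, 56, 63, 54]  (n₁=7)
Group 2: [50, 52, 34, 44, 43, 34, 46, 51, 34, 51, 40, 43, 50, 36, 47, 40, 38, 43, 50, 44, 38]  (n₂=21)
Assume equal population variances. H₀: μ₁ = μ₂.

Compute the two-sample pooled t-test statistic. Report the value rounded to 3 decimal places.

test statistic = 3.119

x̄₁=52.143, s₁=7.862, n₁=7
x̄₂=43.238, s₂=6.090, n₂=21
s_p² = [6·7.862² + 20·6.090²]/26 = 42.7949
SE = √(s_p²·(1/7+1/21)) = 2.8551
t = (52.143−43.238)/2.8551 = 3.1189
df = 26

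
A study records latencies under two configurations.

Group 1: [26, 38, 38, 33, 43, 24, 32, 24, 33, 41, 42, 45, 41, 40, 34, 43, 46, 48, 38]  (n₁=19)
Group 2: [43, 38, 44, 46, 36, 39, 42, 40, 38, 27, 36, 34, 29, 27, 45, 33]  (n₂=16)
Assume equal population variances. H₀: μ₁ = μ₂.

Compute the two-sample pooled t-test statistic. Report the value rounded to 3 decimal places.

test statistic = 0.001

x̄₁=37.316, s₁=7.188, n₁=19
x̄₂=37.312, s₂=6.107, n₂=16
s_p² = [18·7.188² + 15·6.107²]/33 = 45.1377
SE = √(s_p²·(1/19+1/16)) = 2.2796
t = (37.316−37.312)/2.2796 = 0.0014
df = 33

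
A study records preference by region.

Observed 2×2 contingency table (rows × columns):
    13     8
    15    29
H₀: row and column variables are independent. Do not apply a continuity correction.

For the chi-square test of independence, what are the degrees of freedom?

degrees of freedom = 1

df = (r−1)(c−1) = (2−1)·(2−1) = 1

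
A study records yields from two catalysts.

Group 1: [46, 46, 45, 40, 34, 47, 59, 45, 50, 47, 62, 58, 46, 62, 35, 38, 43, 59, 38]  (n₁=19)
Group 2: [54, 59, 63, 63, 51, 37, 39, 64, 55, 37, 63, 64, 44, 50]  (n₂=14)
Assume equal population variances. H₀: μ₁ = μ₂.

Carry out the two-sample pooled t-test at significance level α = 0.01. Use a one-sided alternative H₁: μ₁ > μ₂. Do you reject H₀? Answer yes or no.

x̄₁=47.368, s₁=8.871, n₁=19
x̄₂=53.071, s₂=10.321, n₂=14
s_p² = [18·8.871² + 13·10.321²]/31 = 90.3661
SE = √(s_p²·(1/19+1/14)) = 3.3483
t = (47.368−53.071)/3.3483 = -1.7033
df = 31
p-value (one-sided, H₁ greater) = 0.95074
At α=0.01: p ≥ α → fail to reject H₀

reject H₀: no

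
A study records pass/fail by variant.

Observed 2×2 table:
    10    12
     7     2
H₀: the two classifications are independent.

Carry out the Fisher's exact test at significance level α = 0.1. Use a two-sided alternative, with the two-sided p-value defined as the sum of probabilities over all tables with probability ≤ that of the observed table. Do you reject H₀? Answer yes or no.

reject H₀: no

Margins: r₁=22, r₂=9, c₁=17, c₂=14, n=31
p_obs = C(22,10)·C(9,7)/C(31,17); sum pmf over tables with pmf ≤ p_obs
p-value (two-sided) = 0.13166
At α=0.1: p ≥ α → fail to reject H₀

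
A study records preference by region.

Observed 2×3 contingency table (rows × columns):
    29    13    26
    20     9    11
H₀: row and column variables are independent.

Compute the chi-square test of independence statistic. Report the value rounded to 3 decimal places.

Row totals [68, 40], col totals [49, 22, 37], n=108
χ² = (29−30.85)²/30.85 + (13−13.85)²/13.85 + (26−23.30)²/23.30 + (20−18.15)²/18.15 + (9−8.15)²/8.15 + (11−13.70)²/13.70 = 1.2888
df = 2

test statistic = 1.289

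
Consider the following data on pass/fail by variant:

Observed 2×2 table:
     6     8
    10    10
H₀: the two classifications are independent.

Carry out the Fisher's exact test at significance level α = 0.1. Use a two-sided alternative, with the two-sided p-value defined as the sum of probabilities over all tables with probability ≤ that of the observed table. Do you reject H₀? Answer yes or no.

reject H₀: no

Margins: r₁=14, r₂=20, c₁=16, c₂=18, n=34
p_obs = C(14,6)·C(20,10)/C(34,16); sum pmf over tables with pmf ≤ p_obs
p-value (two-sided) = 0.73845
At α=0.1: p ≥ α → fail to reject H₀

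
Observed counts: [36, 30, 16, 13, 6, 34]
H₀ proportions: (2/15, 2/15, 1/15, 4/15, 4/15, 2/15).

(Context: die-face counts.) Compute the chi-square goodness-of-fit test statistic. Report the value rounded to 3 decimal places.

test statistic = 85.361

n = 135; E_i = n·p_i = [18.00, 18.00, 9.00, 36.00, 36.00, 18.00]
χ² = (36−18.00)²/18.00 + (30−18.00)²/18.00 + (16−9.00)²/9.00 + (13−36.00)²/36.00 + (6−36.00)²/36.00 + (34−18.00)²/18.00 = 85.3611
df = 5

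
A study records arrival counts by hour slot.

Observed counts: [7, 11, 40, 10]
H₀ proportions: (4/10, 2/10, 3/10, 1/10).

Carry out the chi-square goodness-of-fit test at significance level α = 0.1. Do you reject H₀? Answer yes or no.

reject H₀: yes

n = 68; E_i = n·p_i = [27.20, 13.60, 20.40, 6.80]
χ² = (7−27.20)²/27.20 + (11−13.60)²/13.60 + (40−20.40)²/20.40 + (10−6.80)²/6.80 = 35.8358
df = 3
p-value (upper-tail) = 0.00000
At α=0.1: p < α → reject H₀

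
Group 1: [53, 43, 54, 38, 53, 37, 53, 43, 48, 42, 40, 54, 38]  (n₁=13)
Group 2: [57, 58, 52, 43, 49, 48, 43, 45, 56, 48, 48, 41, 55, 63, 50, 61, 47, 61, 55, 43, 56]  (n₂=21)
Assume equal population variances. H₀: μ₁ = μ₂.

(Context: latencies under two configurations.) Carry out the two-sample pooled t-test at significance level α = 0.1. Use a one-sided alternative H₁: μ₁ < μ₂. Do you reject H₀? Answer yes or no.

reject H₀: yes

x̄₁=45.846, s₁=6.817, n₁=13
x̄₂=51.381, s₂=6.652, n₂=21
s_p² = [12·6.817² + 20·6.652²]/32 = 45.0826
SE = √(s_p²·(1/13+1/21)) = 2.3695
t = (45.846−51.381)/2.3695 = -2.3358
df = 32
p-value (one-sided, H₁ less) = 0.01296
At α=0.1: p < α → reject H₀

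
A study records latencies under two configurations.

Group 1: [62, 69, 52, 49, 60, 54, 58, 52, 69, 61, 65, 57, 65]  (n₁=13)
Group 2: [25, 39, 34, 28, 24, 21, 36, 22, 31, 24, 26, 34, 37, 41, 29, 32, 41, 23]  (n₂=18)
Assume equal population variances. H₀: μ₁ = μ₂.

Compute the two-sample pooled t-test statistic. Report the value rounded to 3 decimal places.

x̄₁=59.462, s₁=6.527, n₁=13
x̄₂=30.389, s₂=6.661, n₂=18
s_p² = [12·6.527² + 17·6.661²]/29 = 43.6382
SE = √(s_p²·(1/13+1/18)) = 2.4044
t = (59.462−30.389)/2.4044 = 12.0914
df = 29

test statistic = 12.091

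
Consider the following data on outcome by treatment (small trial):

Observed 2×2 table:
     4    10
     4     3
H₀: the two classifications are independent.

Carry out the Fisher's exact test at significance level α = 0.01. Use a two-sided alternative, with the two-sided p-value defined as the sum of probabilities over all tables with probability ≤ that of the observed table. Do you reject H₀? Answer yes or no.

Margins: r₁=14, r₂=7, c₁=8, c₂=13, n=21
p_obs = C(14,4)·C(7,4)/C(21,8); sum pmf over tables with pmf ≤ p_obs
p-value (two-sided) = 0.34575
At α=0.01: p ≥ α → fail to reject H₀

reject H₀: no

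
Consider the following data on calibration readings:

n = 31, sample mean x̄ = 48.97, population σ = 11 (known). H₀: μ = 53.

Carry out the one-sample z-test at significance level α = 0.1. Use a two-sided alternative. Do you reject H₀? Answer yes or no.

SE = σ/√n = 11/√31 = 1.9757
z = (x̄−μ₀)/SE = (48.97−53)/1.9757 = -2.0398
p-value (two-sided) = 0.04137
At α=0.1: p < α → reject H₀

reject H₀: yes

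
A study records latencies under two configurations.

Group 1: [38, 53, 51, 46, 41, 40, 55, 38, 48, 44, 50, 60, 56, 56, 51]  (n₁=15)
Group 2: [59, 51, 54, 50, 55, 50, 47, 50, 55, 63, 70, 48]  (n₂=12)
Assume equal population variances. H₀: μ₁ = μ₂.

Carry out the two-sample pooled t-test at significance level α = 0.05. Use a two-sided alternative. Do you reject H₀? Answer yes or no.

x̄₁=48.467, s₁=7.060, n₁=15
x̄₂=54.333, s₂=6.773, n₂=12
s_p² = [14·7.060² + 11·6.773²]/25 = 48.0960
SE = √(s_p²·(1/15+1/12)) = 2.6860
t = (48.467−54.333)/2.6860 = -2.1842
df = 25
p-value (two-sided) = 0.03854
At α=0.05: p < α → reject H₀

reject H₀: yes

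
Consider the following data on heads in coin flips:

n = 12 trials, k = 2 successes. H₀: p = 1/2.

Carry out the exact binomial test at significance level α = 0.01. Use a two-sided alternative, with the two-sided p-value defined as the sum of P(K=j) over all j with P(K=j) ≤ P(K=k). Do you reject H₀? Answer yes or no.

reject H₀: no

Exact binomial: n=12, k=2, p₀=1/2=0.5000
P(X=j) = C(n,j)·p₀^j·(1−p₀)^(n−j); p = Σ P(X=j) over j with P(X=j) ≤ P(X=2)
p-value (two-sided) = 0.03857
At α=0.01: p ≥ α → fail to reject H₀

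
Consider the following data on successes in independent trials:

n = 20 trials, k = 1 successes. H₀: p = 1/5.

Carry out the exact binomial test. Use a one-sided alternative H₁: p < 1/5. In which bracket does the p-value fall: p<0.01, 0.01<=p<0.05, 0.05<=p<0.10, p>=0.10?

Exact binomial: n=20, k=1, p₀=1/5=0.2000
P(X≤1) from Σ C(n,i)·p₀^i·(1−p₀)^(n−i)
p-value (one-sided, H₁ less) = 0.06918
→ bracket: 0.05<=p<0.10

p-value bracket: 0.05<=p<0.10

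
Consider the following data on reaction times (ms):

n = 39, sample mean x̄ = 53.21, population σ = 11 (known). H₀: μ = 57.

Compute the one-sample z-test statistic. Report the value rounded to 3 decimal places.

test statistic = -2.152

SE = σ/√n = 11/√39 = 1.7614
z = (x̄−μ₀)/SE = (53.21−57)/1.7614 = -2.1517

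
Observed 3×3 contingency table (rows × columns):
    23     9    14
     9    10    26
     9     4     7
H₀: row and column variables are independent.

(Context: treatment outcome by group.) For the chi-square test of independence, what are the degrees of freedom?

degrees of freedom = 4

df = (r−1)(c−1) = (3−1)·(3−1) = 4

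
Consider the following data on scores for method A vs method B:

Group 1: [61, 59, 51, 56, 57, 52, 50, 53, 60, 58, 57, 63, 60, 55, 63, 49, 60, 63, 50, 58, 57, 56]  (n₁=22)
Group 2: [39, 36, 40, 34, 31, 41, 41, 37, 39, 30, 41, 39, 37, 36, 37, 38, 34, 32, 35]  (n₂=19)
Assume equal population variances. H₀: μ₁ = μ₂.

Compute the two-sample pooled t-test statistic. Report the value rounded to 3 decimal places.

x̄₁=56.727, s₁=4.366, n₁=22
x̄₂=36.684, s₂=3.351, n₂=19
s_p² = [21·4.366² + 18·3.351²]/39 = 15.4479
SE = √(s_p²·(1/22+1/19)) = 1.2309
t = (56.727−36.684)/1.2309 = 16.2827
df = 39

test statistic = 16.283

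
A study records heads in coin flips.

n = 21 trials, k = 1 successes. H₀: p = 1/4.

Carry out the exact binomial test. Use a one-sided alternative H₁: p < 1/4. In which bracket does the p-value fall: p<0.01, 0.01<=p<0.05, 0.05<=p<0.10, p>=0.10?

Exact binomial: n=21, k=1, p₀=1/4=0.2500
P(X≤1) from Σ C(n,i)·p₀^i·(1−p₀)^(n−i)
p-value (one-sided, H₁ less) = 0.01903
→ bracket: 0.01<=p<0.05

p-value bracket: 0.01<=p<0.05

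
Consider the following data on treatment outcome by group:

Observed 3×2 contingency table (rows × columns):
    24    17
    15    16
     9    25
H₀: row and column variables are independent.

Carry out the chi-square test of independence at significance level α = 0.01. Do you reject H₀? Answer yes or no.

Row totals [41, 31, 34], col totals [48, 58], n=106
χ² = (24−18.57)²/18.57 + (17−22.43)²/22.43 + (15−14.04)²/14.04 + (16−16.96)²/16.96 + (9−15.40)²/15.40 + (25−18.60)²/18.60 = 7.8836
df = 2
p-value (upper-tail) = 0.01941
At α=0.01: p ≥ α → fail to reject H₀

reject H₀: no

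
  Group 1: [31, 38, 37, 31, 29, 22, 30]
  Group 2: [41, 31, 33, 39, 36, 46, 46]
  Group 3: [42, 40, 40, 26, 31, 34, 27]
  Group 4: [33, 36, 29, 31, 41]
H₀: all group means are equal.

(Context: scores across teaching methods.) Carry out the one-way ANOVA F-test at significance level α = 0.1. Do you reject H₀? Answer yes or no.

Group means [31.14, 38.86, 34.29, 34.00], grand mean 34.615
SSB = Σnᵢ(x̄ᵢ−x̄)² = 213.011; SSW = ΣΣ(x−x̄ᵢ)² = 727.143
MSB = 213.011/3 = 71.0037; MSW = 727.143/22 = 33.0519
F = MSB/MSW = 2.1482
df = (3, 22)
p-value (upper-tail) = 0.12305
At α=0.1: p ≥ α → fail to reject H₀

reject H₀: no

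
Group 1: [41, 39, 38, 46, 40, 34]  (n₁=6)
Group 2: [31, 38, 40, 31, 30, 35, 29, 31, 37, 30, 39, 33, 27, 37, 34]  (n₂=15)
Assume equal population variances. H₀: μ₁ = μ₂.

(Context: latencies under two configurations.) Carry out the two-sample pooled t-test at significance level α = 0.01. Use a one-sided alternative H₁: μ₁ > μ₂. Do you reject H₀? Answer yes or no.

x̄₁=39.667, s₁=3.933, n₁=6
x̄₂=33.467, s₂=4.015, n₂=15
s_p² = [5·3.933² + 14·4.015²]/19 = 15.9509
SE = √(s_p²·(1/6+1/15)) = 1.9292
t = (39.667−33.467)/1.9292 = 3.2137
df = 19
p-value (one-sided, H₁ greater) = 0.00229
At α=0.01: p < α → reject H₀

reject H₀: yes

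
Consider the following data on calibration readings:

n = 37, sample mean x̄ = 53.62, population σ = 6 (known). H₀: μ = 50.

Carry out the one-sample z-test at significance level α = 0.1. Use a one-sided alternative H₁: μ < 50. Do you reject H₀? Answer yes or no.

reject H₀: no

SE = σ/√n = 6/√37 = 0.9864
z = (x̄−μ₀)/SE = (53.62−50)/0.9864 = 3.6699
p-value (one-sided, H₁ less) = 0.99988
At α=0.1: p ≥ α → fail to reject H₀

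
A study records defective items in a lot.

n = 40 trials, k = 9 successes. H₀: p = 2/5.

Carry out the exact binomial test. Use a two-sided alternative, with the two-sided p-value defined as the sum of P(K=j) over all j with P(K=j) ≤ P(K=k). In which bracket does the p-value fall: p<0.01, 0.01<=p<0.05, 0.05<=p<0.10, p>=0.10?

p-value bracket: 0.01<=p<0.05

Exact binomial: n=40, k=9, p₀=2/5=0.4000
P(X=j) = C(n,j)·p₀^j·(1−p₀)^(n−j); p = Σ P(X=j) over j with P(X=j) ≤ P(X=9)
p-value (two-sided) = 0.02391
→ bracket: 0.01<=p<0.05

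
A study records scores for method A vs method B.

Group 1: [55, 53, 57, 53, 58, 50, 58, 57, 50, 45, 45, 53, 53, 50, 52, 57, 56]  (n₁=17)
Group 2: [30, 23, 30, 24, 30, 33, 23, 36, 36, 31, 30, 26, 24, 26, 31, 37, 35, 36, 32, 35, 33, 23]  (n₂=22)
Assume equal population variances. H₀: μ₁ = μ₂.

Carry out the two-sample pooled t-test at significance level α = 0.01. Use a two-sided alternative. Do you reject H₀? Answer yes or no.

x̄₁=53.059, s₁=4.085, n₁=17
x̄₂=30.182, s₂=4.787, n₂=22
s_p² = [16·4.085² + 21·4.787²]/37 = 20.2220
SE = √(s_p²·(1/17+1/22)) = 1.4521
t = (53.059−30.182)/1.4521 = 15.7540
df = 37
p-value (two-sided) = 0.00000
At α=0.01: p < α → reject H₀

reject H₀: yes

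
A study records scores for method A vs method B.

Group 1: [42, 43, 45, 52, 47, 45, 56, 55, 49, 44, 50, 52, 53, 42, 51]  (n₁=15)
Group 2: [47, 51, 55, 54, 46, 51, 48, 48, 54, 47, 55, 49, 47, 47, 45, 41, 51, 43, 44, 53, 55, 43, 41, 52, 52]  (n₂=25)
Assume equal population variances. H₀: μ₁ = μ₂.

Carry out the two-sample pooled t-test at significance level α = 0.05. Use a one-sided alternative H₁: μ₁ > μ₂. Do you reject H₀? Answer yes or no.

reject H₀: no

x̄₁=48.400, s₁=4.733, n₁=15
x̄₂=48.760, s₂=4.428, n₂=25
s_p² = [14·4.733² + 24·4.428²]/38 = 20.6358
SE = √(s_p²·(1/15+1/25)) = 1.4836
t = (48.400−48.760)/1.4836 = -0.2426
df = 38
p-value (one-sided, H₁ greater) = 0.59521
At α=0.05: p ≥ α → fail to reject H₀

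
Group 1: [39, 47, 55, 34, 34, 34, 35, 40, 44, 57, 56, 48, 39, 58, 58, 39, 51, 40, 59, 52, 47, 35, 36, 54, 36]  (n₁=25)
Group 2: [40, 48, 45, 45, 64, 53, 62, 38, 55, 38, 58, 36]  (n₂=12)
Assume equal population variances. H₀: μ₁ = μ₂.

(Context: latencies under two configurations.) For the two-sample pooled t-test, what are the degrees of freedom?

df = n₁ + n₂ − 2 = 25 + 12 − 2 = 35

degrees of freedom = 35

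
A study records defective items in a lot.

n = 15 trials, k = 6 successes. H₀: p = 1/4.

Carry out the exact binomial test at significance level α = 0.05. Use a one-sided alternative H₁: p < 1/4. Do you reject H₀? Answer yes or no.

Exact binomial: n=15, k=6, p₀=1/4=0.2500
P(X≤6) from Σ C(n,i)·p₀^i·(1−p₀)^(n−i)
p-value (one-sided, H₁ less) = 0.94338
At α=0.05: p ≥ α → fail to reject H₀

reject H₀: no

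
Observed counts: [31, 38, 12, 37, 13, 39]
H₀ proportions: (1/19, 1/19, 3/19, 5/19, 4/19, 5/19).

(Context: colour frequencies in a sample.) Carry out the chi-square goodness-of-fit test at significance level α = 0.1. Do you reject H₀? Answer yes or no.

n = 170; E_i = n·p_i = [8.95, 8.95, 26.84, 44.74, 35.79, 44.74]
χ² = (31−8.95)²/8.95 + (38−8.95)²/8.95 + (12−26.84)²/26.84 + (37−44.74)²/44.74 + (13−35.79)²/35.79 + (39−44.74)²/44.74 = 173.4809
df = 5
p-value (upper-tail) = 0.00000
At α=0.1: p < α → reject H₀

reject H₀: yes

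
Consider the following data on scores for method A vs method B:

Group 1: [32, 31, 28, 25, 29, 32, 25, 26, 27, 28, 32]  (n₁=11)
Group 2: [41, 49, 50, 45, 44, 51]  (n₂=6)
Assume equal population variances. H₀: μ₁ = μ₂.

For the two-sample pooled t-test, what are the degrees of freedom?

degrees of freedom = 15

df = n₁ + n₂ − 2 = 11 + 6 − 2 = 15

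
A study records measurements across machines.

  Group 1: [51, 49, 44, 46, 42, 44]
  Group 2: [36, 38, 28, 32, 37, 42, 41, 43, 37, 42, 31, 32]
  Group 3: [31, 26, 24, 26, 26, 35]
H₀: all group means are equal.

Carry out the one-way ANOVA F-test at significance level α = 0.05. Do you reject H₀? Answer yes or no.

Group means [46.00, 36.58, 28.00], grand mean 36.792
SSB = Σnᵢ(x̄ᵢ−x̄)² = 973.042; SSW = ΣΣ(x−x̄ᵢ)² = 412.917
MSB = 973.042/2 = 486.5208; MSW = 412.917/21 = 19.6627
F = MSB/MSW = 24.7433
df = (2, 21)
p-value (upper-tail) = 0.00000
At α=0.05: p < α → reject H₀

reject H₀: yes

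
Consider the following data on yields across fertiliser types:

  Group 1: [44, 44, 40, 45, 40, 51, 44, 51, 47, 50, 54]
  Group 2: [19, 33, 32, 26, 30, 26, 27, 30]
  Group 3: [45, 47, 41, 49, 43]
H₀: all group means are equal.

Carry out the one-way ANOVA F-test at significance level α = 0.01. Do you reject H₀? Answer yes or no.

Group means [46.36, 27.88, 45.00], grand mean 39.917
SSB = Σnᵢ(x̄ᵢ−x̄)² = 1746.413; SSW = ΣΣ(x−x̄ᵢ)² = 393.420
MSB = 1746.413/2 = 873.2064; MSW = 393.420/21 = 18.7343
F = MSB/MSW = 46.6100
df = (2, 21)
p-value (upper-tail) = 0.00000
At α=0.01: p < α → reject H₀

reject H₀: yes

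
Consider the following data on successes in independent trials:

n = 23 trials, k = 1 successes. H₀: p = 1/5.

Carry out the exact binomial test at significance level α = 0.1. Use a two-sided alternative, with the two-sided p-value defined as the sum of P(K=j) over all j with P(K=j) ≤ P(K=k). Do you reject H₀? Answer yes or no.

reject H₀: yes

Exact binomial: n=23, k=1, p₀=1/5=0.2000
P(X=j) = C(n,j)·p₀^j·(1−p₀)^(n−j); p = Σ P(X=j) over j with P(X=j) ≤ P(X=1)
p-value (two-sided) = 0.06719
At α=0.1: p < α → reject H₀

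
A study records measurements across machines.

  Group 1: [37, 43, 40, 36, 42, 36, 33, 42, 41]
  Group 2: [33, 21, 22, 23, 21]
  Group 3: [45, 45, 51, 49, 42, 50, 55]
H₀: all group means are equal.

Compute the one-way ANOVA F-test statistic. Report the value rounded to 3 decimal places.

Group means [38.89, 24.00, 48.14], grand mean 38.429
SSB = Σnᵢ(x̄ᵢ−x̄)² = 1703.397; SSW = ΣΣ(x−x̄ᵢ)² = 317.746
MSB = 1703.397/2 = 851.6984; MSW = 317.746/18 = 17.6526
F = MSB/MSW = 48.2479
df = (2, 18)

test statistic = 48.248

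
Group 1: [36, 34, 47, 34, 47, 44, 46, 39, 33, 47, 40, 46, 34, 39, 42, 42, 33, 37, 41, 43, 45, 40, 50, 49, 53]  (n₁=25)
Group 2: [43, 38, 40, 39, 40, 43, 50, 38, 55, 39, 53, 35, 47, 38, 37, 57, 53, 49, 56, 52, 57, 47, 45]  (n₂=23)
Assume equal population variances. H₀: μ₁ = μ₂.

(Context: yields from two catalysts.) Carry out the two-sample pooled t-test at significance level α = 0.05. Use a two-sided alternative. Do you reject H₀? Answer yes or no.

reject H₀: yes

x̄₁=41.640, s₁=5.751, n₁=25
x̄₂=45.696, s₂=7.277, n₂=23
s_p² = [24·5.751² + 22·7.277²]/46 = 42.5789
SE = √(s_p²·(1/25+1/23)) = 1.8853
t = (41.640−45.696)/1.8853 = -2.1512
df = 46
p-value (two-sided) = 0.03675
At α=0.05: p < α → reject H₀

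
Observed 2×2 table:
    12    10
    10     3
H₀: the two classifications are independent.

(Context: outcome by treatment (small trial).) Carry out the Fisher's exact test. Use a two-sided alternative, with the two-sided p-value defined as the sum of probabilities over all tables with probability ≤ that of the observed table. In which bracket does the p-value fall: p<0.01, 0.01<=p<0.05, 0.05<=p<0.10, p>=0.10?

p-value bracket: p>=0.10

Margins: r₁=22, r₂=13, c₁=22, c₂=13, n=35
p_obs = C(22,12)·C(13,10)/C(35,22); sum pmf over tables with pmf ≤ p_obs
p-value (two-sided) = 0.28211
→ bracket: p>=0.10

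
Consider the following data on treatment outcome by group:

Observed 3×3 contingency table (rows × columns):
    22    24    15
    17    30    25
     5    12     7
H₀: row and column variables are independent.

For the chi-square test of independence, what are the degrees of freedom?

degrees of freedom = 4

df = (r−1)(c−1) = (3−1)·(3−1) = 4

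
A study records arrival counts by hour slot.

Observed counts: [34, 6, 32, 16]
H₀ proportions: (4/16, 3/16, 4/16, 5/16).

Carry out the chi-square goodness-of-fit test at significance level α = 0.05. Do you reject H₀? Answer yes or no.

n = 88; E_i = n·p_i = [22.00, 16.50, 22.00, 27.50]
χ² = (34−22.00)²/22.00 + (6−16.50)²/16.50 + (32−22.00)²/22.00 + (16−27.50)²/27.50 = 22.5818
df = 3
p-value (upper-tail) = 0.00005
At α=0.05: p < α → reject H₀

reject H₀: yes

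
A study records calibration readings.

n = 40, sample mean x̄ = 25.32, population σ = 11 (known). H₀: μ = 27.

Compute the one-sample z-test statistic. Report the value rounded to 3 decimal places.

SE = σ/√n = 11/√40 = 1.7393
z = (x̄−μ₀)/SE = (25.32−27)/1.7393 = -0.9659

test statistic = -0.966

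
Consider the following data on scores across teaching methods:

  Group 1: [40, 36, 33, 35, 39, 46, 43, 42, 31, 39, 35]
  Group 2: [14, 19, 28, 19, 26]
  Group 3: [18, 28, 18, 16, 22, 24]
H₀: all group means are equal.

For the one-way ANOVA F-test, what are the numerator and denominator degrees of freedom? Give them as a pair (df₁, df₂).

degrees of freedom = [2, 19]

k = 3 groups, N = 22 total
df = (k−1, N−k) = (3−1, 22−3) = (2, 19)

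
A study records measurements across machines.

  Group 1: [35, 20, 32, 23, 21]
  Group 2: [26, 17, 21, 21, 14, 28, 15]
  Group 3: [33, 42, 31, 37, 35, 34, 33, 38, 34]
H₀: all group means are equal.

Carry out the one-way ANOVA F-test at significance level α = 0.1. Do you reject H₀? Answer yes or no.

reject H₀: yes

Group means [26.20, 20.29, 35.22], grand mean 28.095
SSB = Σnᵢ(x̄ᵢ−x̄)² = 902.025; SSW = ΣΣ(x−x̄ᵢ)² = 445.784
MSB = 902.025/2 = 451.0127; MSW = 445.784/18 = 24.7658
F = MSB/MSW = 18.2111
df = (2, 18)
p-value (upper-tail) = 0.00005
At α=0.1: p < α → reject H₀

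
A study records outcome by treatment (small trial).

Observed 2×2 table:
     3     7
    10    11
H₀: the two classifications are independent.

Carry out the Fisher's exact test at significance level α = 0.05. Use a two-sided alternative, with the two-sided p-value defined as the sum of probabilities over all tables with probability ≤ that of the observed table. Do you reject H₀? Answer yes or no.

reject H₀: no

Margins: r₁=10, r₂=21, c₁=13, c₂=18, n=31
p_obs = C(10,3)·C(21,10)/C(31,13); sum pmf over tables with pmf ≤ p_obs
p-value (two-sided) = 0.45211
At α=0.05: p ≥ α → fail to reject H₀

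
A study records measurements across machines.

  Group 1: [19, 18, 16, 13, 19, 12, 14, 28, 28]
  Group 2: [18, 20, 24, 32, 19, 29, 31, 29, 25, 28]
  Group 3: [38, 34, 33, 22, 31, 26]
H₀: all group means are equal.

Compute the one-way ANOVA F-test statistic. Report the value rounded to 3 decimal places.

Group means [18.56, 25.50, 30.67], grand mean 24.240
SSB = Σnᵢ(x̄ᵢ−x̄)² = 554.504; SSW = ΣΣ(x−x̄ᵢ)² = 682.056
MSB = 554.504/2 = 277.2522; MSW = 682.056/22 = 31.0025
F = MSB/MSW = 8.9429
df = (2, 22)

test statistic = 8.943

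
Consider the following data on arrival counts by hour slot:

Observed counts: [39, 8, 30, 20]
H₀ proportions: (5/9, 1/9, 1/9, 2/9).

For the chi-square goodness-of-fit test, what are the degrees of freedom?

degrees of freedom = 3

df = k − 1 = 4 − 1 = 3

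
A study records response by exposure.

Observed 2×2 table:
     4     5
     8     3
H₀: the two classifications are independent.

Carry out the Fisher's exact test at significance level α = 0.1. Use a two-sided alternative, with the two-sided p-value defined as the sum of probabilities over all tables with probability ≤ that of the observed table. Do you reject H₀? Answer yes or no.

Margins: r₁=9, r₂=11, c₁=12, c₂=8, n=20
p_obs = C(9,4)·C(11,8)/C(20,12); sum pmf over tables with pmf ≤ p_obs
p-value (two-sided) = 0.36185
At α=0.1: p ≥ α → fail to reject H₀

reject H₀: no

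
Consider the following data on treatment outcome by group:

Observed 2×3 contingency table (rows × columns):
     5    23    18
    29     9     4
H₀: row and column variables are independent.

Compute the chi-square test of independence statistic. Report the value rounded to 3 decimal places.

test statistic = 31.859

Row totals [46, 42], col totals [34, 32, 22], n=88
χ² = (5−17.77)²/17.77 + (23−16.73)²/16.73 + (18−11.50)²/11.50 + (29−16.23)²/16.23 + (9−15.27)²/15.27 + (4−10.50)²/10.50 = 31.8593
df = 2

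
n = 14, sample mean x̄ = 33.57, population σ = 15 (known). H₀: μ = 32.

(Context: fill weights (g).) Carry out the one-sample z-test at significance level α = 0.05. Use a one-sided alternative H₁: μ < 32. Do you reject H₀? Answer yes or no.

reject H₀: no

SE = σ/√n = 15/√14 = 4.0089
z = (x̄−μ₀)/SE = (33.57−32)/4.0089 = 0.3916
p-value (one-sided, H₁ less) = 0.65233
At α=0.05: p ≥ α → fail to reject H₀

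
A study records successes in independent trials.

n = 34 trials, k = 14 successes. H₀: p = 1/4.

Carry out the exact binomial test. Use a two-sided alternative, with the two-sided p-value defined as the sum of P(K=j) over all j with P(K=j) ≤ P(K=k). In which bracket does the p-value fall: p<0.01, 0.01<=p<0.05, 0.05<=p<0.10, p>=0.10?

p-value bracket: 0.01<=p<0.05

Exact binomial: n=34, k=14, p₀=1/4=0.2500
P(X=j) = C(n,j)·p₀^j·(1−p₀)^(n−j); p = Σ P(X=j) over j with P(X=j) ≤ P(X=14)
p-value (two-sided) = 0.04485
→ bracket: 0.01<=p<0.05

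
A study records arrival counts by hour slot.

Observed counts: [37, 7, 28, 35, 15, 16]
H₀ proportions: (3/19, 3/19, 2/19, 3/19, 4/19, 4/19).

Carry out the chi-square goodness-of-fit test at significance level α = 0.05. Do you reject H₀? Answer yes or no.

reject H₀: yes

n = 138; E_i = n·p_i = [21.79, 21.79, 14.53, 21.79, 29.05, 29.05]
χ² = (37−21.79)²/21.79 + (7−21.79)²/21.79 + (28−14.53)²/14.53 + (35−21.79)²/21.79 + (15−29.05)²/29.05 + (16−29.05)²/29.05 = 53.8243
df = 5
p-value (upper-tail) = 0.00000
At α=0.05: p < α → reject H₀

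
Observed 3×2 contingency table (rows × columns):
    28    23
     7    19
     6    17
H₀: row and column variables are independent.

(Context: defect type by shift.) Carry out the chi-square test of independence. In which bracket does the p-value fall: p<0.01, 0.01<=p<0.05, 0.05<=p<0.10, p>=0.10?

Row totals [51, 26, 23], col totals [41, 59], n=100
χ² = (28−20.91)²/20.91 + (23−30.09)²/30.09 + (7−10.66)²/10.66 + (19−15.34)²/15.34 + (6−9.43)²/9.43 + (17−13.57)²/13.57 = 8.3191
df = 2
p-value (upper-tail) = 0.01561
→ bracket: 0.01<=p<0.05

p-value bracket: 0.01<=p<0.05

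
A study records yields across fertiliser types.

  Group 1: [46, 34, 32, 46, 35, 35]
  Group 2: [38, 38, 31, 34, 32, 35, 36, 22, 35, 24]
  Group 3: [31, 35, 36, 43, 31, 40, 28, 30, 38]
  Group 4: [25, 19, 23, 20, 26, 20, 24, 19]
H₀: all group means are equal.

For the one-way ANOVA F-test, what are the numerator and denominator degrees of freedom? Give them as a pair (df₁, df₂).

k = 4 groups, N = 33 total
df = (k−1, N−k) = (4−1, 33−4) = (3, 29)

degrees of freedom = [3, 29]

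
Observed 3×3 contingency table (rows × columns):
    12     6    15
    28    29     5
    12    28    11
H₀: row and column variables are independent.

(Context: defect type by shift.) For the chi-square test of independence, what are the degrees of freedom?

df = (r−1)(c−1) = (3−1)·(3−1) = 4

degrees of freedom = 4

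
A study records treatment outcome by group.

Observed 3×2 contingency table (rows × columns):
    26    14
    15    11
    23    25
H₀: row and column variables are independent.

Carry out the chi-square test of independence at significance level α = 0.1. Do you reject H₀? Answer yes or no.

reject H₀: no

Row totals [40, 26, 48], col totals [64, 50], n=114
χ² = (26−22.46)²/22.46 + (14−17.54)²/17.54 + (15−14.60)²/14.60 + (11−11.40)²/11.40 + (23−26.95)²/26.95 + (25−21.05)²/21.05 = 2.6189
df = 2
p-value (upper-tail) = 0.26997
At α=0.1: p ≥ α → fail to reject H₀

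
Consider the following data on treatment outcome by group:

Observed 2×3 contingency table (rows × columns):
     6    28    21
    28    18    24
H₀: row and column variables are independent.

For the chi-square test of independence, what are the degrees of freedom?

df = (r−1)(c−1) = (2−1)·(3−1) = 2

degrees of freedom = 2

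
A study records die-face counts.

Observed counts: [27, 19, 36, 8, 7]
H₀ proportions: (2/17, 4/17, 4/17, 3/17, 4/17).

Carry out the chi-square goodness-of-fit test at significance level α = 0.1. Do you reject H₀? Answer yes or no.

reject H₀: yes

n = 97; E_i = n·p_i = [11.41, 22.82, 22.82, 17.12, 22.82]
χ² = (27−11.41)²/11.41 + (19−22.82)²/22.82 + (36−22.82)²/22.82 + (8−17.12)²/17.12 + (7−22.82)²/22.82 = 45.3677
df = 4
p-value (upper-tail) = 0.00000
At α=0.1: p < α → reject H₀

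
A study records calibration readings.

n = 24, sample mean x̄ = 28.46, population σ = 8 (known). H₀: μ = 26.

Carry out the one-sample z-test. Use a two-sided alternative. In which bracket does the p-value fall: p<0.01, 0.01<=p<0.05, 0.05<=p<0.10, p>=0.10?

SE = σ/√n = 8/√24 = 1.6330
z = (x̄−μ₀)/SE = (28.46−26)/1.6330 = 1.5064
p-value (two-sided) = 0.13196
→ bracket: p>=0.10

p-value bracket: p>=0.10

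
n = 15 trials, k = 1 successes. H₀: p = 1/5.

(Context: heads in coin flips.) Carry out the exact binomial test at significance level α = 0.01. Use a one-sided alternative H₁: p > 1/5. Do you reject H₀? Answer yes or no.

Exact binomial: n=15, k=1, p₀=1/5=0.2000
P(X≥1) from Σ C(n,i)·p₀^i·(1−p₀)^(n−i)
p-value (one-sided, H₁ greater) = 0.96482
At α=0.01: p ≥ α → fail to reject H₀

reject H₀: no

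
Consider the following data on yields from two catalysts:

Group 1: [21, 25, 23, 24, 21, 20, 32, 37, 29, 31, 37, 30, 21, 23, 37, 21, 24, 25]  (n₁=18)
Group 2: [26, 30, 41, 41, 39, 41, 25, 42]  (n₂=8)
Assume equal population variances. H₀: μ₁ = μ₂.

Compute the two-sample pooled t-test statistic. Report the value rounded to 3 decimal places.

x̄₁=26.722, s₁=5.959, n₁=18
x̄₂=35.625, s₂=7.328, n₂=8
s_p² = [17·5.959² + 7·7.328²]/24 = 40.8119
SE = √(s_p²·(1/18+1/8)) = 2.7146
t = (26.722−35.625)/2.7146 = -3.2796
df = 24

test statistic = -3.280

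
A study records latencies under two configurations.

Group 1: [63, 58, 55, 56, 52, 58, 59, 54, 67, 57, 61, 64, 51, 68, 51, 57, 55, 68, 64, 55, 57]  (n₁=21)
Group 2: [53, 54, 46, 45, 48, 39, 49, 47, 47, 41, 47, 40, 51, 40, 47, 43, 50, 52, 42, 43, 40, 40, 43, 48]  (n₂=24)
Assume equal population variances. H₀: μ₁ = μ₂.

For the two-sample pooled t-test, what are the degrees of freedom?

df = n₁ + n₂ − 2 = 21 + 24 − 2 = 43

degrees of freedom = 43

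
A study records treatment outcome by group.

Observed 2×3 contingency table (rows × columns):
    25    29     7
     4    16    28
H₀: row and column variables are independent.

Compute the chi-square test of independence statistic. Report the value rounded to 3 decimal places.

test statistic = 30.445

Row totals [61, 48], col totals [29, 45, 35], n=109
χ² = (25−16.23)²/16.23 + (29−25.18)²/25.18 + (7−19.59)²/19.59 + (4−12.77)²/12.77 + (16−19.82)²/19.82 + (28−15.41)²/15.41 = 30.4451
df = 2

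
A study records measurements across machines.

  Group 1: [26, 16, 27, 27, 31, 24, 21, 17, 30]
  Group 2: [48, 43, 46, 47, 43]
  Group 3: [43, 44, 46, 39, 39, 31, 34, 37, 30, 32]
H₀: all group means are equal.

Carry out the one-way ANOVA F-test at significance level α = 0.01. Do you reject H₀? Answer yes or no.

reject H₀: yes

Group means [24.33, 45.40, 37.50], grand mean 34.208
SSB = Σnᵢ(x̄ᵢ−x̄)² = 1612.258; SSW = ΣΣ(x−x̄ᵢ)² = 539.700
MSB = 1612.258/2 = 806.1292; MSW = 539.700/21 = 25.7000
F = MSB/MSW = 31.3669
df = (2, 21)
p-value (upper-tail) = 0.00000
At α=0.01: p < α → reject H₀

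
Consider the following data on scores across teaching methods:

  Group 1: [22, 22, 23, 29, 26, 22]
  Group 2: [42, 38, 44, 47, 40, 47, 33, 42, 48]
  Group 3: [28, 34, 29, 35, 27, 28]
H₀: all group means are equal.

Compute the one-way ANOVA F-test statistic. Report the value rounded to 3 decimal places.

test statistic = 40.542

Group means [24.00, 42.33, 30.17], grand mean 33.619
SSB = Σnᵢ(x̄ᵢ−x̄)² = 1310.119; SSW = ΣΣ(x−x̄ᵢ)² = 290.833
MSB = 1310.119/2 = 655.0595; MSW = 290.833/18 = 16.1574
F = MSB/MSW = 40.5424
df = (2, 18)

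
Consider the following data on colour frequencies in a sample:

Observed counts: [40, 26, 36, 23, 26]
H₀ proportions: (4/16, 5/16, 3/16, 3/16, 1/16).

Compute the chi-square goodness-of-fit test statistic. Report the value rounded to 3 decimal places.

n = 151; E_i = n·p_i = [37.75, 47.19, 28.31, 28.31, 9.44]
χ² = (40−37.75)²/37.75 + (26−47.19)²/47.19 + (36−28.31)²/28.31 + (23−28.31)²/28.31 + (26−9.44)²/9.44 = 41.7982
df = 4

test statistic = 41.798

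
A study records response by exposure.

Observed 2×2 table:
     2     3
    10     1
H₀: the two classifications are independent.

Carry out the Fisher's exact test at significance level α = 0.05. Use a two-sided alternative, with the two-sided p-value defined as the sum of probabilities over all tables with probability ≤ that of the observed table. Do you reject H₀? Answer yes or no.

Margins: r₁=5, r₂=11, c₁=12, c₂=4, n=16
p_obs = C(5,2)·C(11,10)/C(16,12); sum pmf over tables with pmf ≤ p_obs
p-value (two-sided) = 0.06319
At α=0.05: p ≥ α → fail to reject H₀

reject H₀: no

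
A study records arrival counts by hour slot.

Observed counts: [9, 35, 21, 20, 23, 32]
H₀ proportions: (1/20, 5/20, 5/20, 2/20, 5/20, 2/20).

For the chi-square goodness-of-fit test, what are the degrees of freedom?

df = k − 1 = 6 − 1 = 5

degrees of freedom = 5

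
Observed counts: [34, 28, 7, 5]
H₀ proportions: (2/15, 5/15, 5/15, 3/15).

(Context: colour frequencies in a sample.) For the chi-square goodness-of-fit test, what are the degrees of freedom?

degrees of freedom = 3

df = k − 1 = 4 − 1 = 3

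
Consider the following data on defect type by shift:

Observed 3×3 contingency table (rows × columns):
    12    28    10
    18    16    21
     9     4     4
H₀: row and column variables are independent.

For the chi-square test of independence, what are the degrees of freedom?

degrees of freedom = 4

df = (r−1)(c−1) = (3−1)·(3−1) = 4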